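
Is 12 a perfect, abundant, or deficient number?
abundant

Proper divisors of 12: sum = 1 + 2 + 3 + 4 + 6 = 16
Since 16 > 12, 12 is abundant.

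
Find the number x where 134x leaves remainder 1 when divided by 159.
89

gcd(134, 159) = 1, so the inverse exists.
Extended Euclidean algorithm on (159, 134):
159 = 1 × 134 + 25  ⟹  25 = (1)·159 + (-1)·134
134 = 5 × 25 + 9  ⟹  9 = (-5)·159 + (6)·134
25 = 2 × 9 + 7  ⟹  7 = (11)·159 + (-13)·134
9 = 1 × 7 + 2  ⟹  2 = (-16)·159 + (19)·134
7 = 3 × 2 + 1  ⟹  1 = (59)·159 + (-70)·134
So (-70)·134 ≡ 1 (mod 159), i.e. 134^(-1) ≡ -70 ≡ 89 (mod 159).
Check: 134 × 89 = 11926 ≡ 1 (mod 159)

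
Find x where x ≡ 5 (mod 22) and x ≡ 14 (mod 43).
401

Using Chinese Remainder Theorem:
M = 22 × 43 = 946
M1 = 43, M2 = 22
y1 = 43^(-1) mod 22 = 21
y2 = 22^(-1) mod 43 = 2
x = (5×43×21 + 14×22×2) mod 946 = 401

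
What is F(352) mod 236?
3

Matrix identity: Q^n = [[F_(n+1), F_n], [F_n, F_(n-1)]] with Q = [[1,1],[1,0]].
n = 352 = 101100000₂. Square-and-multiply, entries mod 236:
Q^1 = [[1,1],[1,0]]
Q^2 = (Q^1)² = [[2,1],[1,1]]
Q^5 = (Q^2)²·Q = [[8,5],[5,3]]
Q^11 = (Q^5)²·Q = [[144,89],[89,55]]
Q^22 = (Q^11)² = [[101,11],[11,90]]
Q^44 = (Q^22)² = [[174,213],[213,197]]
Q^88 = (Q^44)² = [[125,199],[199,162]]
Q^176 = (Q^88)² = [[2,1],[1,1]]
Q^352 = (Q^176)² = [[5,3],[3,2]]
F_352 mod 236 = Q^352[0][1] = 3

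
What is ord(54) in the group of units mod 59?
58

59 is prime, so ord(54) divides φ(59) = 58.
Divisors of 58: 1, 2, 29, 58.
Repeated squaring: 54^1 ≡ 54, 54^2 ≡ 25, 54^4 ≡ 35, 54^8 ≡ 45, 54^16 ≡ 19, 54^32 ≡ 7 (mod 59).
Test 54^d mod 59 for each divisor d in increasing order:
54^1 ≡ 54
54^2 ≡ 25
54^29 = 54^16·54^8·54^4·54^1 ≡ 58
54^58 = 54^32·54^16·54^8·54^2 ≡ 1  ← first divisor giving 1
The order is 58.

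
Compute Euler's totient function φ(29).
28

29 = 29
φ(n) = n × ∏(1 - 1/p) for each prime p dividing n
φ(29) = 29 × (1 - 1/29) = 28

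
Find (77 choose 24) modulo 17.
8

Using Lucas' theorem:
Write n=77 and k=24 in base 17:
n in base 17: [4, 9]
k in base 17: [1, 7]
C(77,24) mod 17 = ∏ C(n_i, k_i) mod 17
Digit binomials (mod 17): C(4,1) = 4; C(9,7) = 36 ≡ 2
Product: 4 × 2 = 8 ≡ 8 (mod 17)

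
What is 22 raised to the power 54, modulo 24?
16

Repeated squaring. Binary of 54 = 110110.
22^1 ≡ 22 (mod 24); 22^2 ≡ 4 (mod 24); 22^4 ≡ 16 (mod 24); 22^8 ≡ 16 (mod 24); 22^16 ≡ 16 (mod 24); 22^32 ≡ 16 (mod 24)
22^54 = 22^2 × 22^4 × 22^16 × 22^32 ≡ 16 (mod 24)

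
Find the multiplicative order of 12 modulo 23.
11

23 is prime, so ord(12) divides φ(23) = 22.
Divisors of 22: 1, 2, 11, 22.
Repeated squaring: 12^1 ≡ 12, 12^2 ≡ 6, 12^4 ≡ 13, 12^8 ≡ 8, 12^16 ≡ 18 (mod 23).
Test 12^d mod 23 for each divisor d in increasing order:
12^1 ≡ 12
12^2 ≡ 6
12^11 = 12^8·12^2·12^1 ≡ 1  ← first divisor giving 1
The order is 11.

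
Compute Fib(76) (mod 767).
460

Matrix identity: Q^n = [[F_(n+1), F_n], [F_n, F_(n-1)]] with Q = [[1,1],[1,0]].
n = 76 = 1001100₂. Square-and-multiply, entries mod 767:
Q^1 = [[1,1],[1,0]]
Q^2 = (Q^1)² = [[2,1],[1,1]]
Q^4 = (Q^2)² = [[5,3],[3,2]]
Q^9 = (Q^4)²·Q = [[55,34],[34,21]]
Q^19 = (Q^9)²·Q = [[629,346],[346,283]]
Q^38 = (Q^19)² = [[700,315],[315,385]]
Q^76 = (Q^38)² = [[169,460],[460,476]]
F_76 mod 767 = Q^76[0][1] = 460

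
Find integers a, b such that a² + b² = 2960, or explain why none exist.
16² + 52² (a=16, b=52)

Factorization: 2960 = 2^4 × 5 × 37
By Fermat: n is sum of two squares iff every prime p ≡ 3 (mod 4) appears to even power.
All primes ≡ 3 (mod 4) appear to even power.
Search a = 0, 1, 2, … for 2960 - a² a perfect square: first hit at a = 16: 2960 - 256 = 2704 = 52².
2960 = 16² + 52² = 256 + 2704 ✓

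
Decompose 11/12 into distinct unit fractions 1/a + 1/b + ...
1/2 + 1/3 + 1/12

Greedy algorithm:
11/12: ceiling(12/11) = 2, use 1/2
5/12: ceiling(12/5) = 3, use 1/3
1/12: ceiling(12/1) = 12, use 1/12
Result: 11/12 = 1/2 + 1/3 + 1/12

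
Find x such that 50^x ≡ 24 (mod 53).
44

Baby-step giant-step with step n = ⌈√53⌉ = 8.
Baby steps 50^j mod 53 (j:value) for j=0..7: 0:1, 1:50, 2:9, 3:26, 4:28, 5:22, 6:40, 7:39.
Giant-step multiplier: 50^(-8) ≡ 50^(52-8) = 50^44 ≡ 24 (mod 53).
Giant steps γ_i = 24·24^i mod 53: γ_0=24, γ_1=46, γ_2=44, γ_3=49, γ_4=10, γ_5=28 (in table at j=4).
x = i·n + j = 5·8 + 4 = 44.
Check: 50^44 ≡ 24 (mod 53).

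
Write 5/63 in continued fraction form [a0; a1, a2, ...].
[0; 12, 1, 1, 2]

Euclidean algorithm steps:
5 = 0 × 63 + 5
63 = 12 × 5 + 3
5 = 1 × 3 + 2
3 = 1 × 2 + 1
2 = 2 × 1 + 0
Continued fraction: [0; 12, 1, 1, 2]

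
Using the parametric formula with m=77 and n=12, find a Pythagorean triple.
(5785, 1848, 6073)

Euclid's formula: a = m² - n², b = 2mn, c = m² + n²
m = 77, n = 12
a = 77² - 12² = 5929 - 144 = 5785
b = 2 × 77 × 12 = 1848
c = 77² + 12² = 5929 + 144 = 6073
Verification: 5785² + 1848² = 33466225 + 3415104 = 36881329 = 6073² ✓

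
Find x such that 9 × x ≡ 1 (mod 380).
169

gcd(9, 380) = 1, so the inverse exists.
Extended Euclidean algorithm on (380, 9):
380 = 42 × 9 + 2  ⟹  2 = (1)·380 + (-42)·9
9 = 4 × 2 + 1  ⟹  1 = (-4)·380 + (169)·9
So (169)·9 ≡ 1 (mod 380), i.e. 9^(-1) ≡ 169 (mod 380).
Check: 9 × 169 = 1521 ≡ 1 (mod 380)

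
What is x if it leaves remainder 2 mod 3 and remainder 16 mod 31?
47

Using Chinese Remainder Theorem:
M = 3 × 31 = 93
M1 = 31, M2 = 3
y1 = 31^(-1) mod 3 = 1
y2 = 3^(-1) mod 31 = 21
x = (2×31×1 + 16×3×21) mod 93 = 47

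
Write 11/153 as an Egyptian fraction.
1/14 + 1/2142

Greedy algorithm:
11/153: ceiling(153/11) = 14, use 1/14
1/2142: ceiling(2142/1) = 2142, use 1/2142
Result: 11/153 = 1/14 + 1/2142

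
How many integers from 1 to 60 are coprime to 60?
16

60 = 2^2 × 3 × 5
φ(n) = n × ∏(1 - 1/p) for each prime p dividing n
φ(60) = 60 × (1 - 1/2) × (1 - 1/3) × (1 - 1/5) = 16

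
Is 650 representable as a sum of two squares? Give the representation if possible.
5² + 25² (a=5, b=25)

Factorization: 650 = 2 × 5^2 × 13
By Fermat: n is sum of two squares iff every prime p ≡ 3 (mod 4) appears to even power.
All primes ≡ 3 (mod 4) appear to even power.
Search a = 0, 1, 2, … for 650 - a² a perfect square: first hit at a = 5: 650 - 25 = 625 = 25².
650 = 5² + 25² = 25 + 625 ✓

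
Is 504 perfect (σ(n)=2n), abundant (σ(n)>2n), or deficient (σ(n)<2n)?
abundant

Proper divisors of 504: sum = 1 + 2 + 3 + 4 + 6 + 7 + 8 + 9 + ... + 84 + 126 + 168 + 252 (23 divisors) = 1056
Since 1056 > 504, 504 is abundant.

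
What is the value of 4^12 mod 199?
123

Repeated squaring. Binary of 12 = 1100.
4^1 ≡ 4 (mod 199); 4^2 ≡ 16 (mod 199); 4^4 ≡ 57 (mod 199); 4^8 ≡ 65 (mod 199)
4^12 = 4^4 × 4^8 ≡ 123 (mod 199)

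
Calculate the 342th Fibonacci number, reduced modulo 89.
34

Matrix identity: Q^n = [[F_(n+1), F_n], [F_n, F_(n-1)]] with Q = [[1,1],[1,0]].
n = 342 = 101010110₂. Square-and-multiply, entries mod 89:
Q^1 = [[1,1],[1,0]]
Q^2 = (Q^1)² = [[2,1],[1,1]]
Q^5 = (Q^2)²·Q = [[8,5],[5,3]]
Q^10 = (Q^5)² = [[0,55],[55,34]]
Q^21 = (Q^10)²·Q = [[0,88],[88,1]]
Q^42 = (Q^21)² = [[1,88],[88,2]]
Q^85 = (Q^42)²·Q = [[88,2],[2,86]]
Q^171 = (Q^85)²·Q = [[86,5],[5,81]]
Q^342 = (Q^171)² = [[34,34],[34,0]]
F_342 mod 89 = Q^342[0][1] = 34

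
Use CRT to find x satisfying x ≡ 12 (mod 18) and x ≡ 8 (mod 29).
66

Using Chinese Remainder Theorem:
M = 18 × 29 = 522
M1 = 29, M2 = 18
y1 = 29^(-1) mod 18 = 5
y2 = 18^(-1) mod 29 = 21
x = (12×29×5 + 8×18×21) mod 522 = 66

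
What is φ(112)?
48

112 = 2^4 × 7
φ(n) = n × ∏(1 - 1/p) for each prime p dividing n
φ(112) = 112 × (1 - 1/2) × (1 - 1/7) = 48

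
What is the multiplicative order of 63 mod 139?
23

139 is prime, so ord(63) divides φ(139) = 138.
Divisors of 138: 1, 2, 3, 6, 23, 46, 69, 138.
Repeated squaring: 63^1 ≡ 63, 63^2 ≡ 77, 63^4 ≡ 91, 63^8 ≡ 80, 63^16 ≡ 6, 63^32 ≡ 36, 63^64 ≡ 45, 63^128 ≡ 79 (mod 139).
Test 63^d mod 139 for each divisor d in increasing order:
63^1 ≡ 63
63^2 ≡ 77
63^3 = 63^2·63^1 ≡ 125
63^6 = 63^4·63^2 ≡ 57
63^23 = 63^16·63^4·63^2·63^1 ≡ 1  ← first divisor giving 1
The order is 23.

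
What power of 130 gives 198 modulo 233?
181

Baby-step giant-step with step n = ⌈√233⌉ = 16.
Baby steps 130^j mod 233 (j:value) for j=0..15: 0:1, 1:130, 2:124, 3:43, 4:231, 5:206, 6:218, 7:147, 8:4, 9:54, 10:30, 11:172, 12:225, 13:125, 14:173, 15:122.
Giant-step multiplier: 130^(-16) ≡ 130^(232-16) = 130^216 ≡ 102 (mod 233).
Giant steps γ_i = 198·102^i mod 233: γ_0=198, γ_1=158, γ_2=39, γ_3=17, γ_4=103, γ_5=21, γ_6=45, γ_7=163, γ_8=83, γ_9=78, γ_10=34, γ_11=206 (in table at j=5).
x = i·n + j = 11·16 + 5 = 181.
Check: 130^181 ≡ 198 (mod 233).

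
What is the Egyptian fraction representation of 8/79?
1/10 + 1/790

Greedy algorithm:
8/79: ceiling(79/8) = 10, use 1/10
1/790: ceiling(790/1) = 790, use 1/790
Result: 8/79 = 1/10 + 1/790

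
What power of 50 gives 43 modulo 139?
23

Baby-step giant-step with step n = ⌈√139⌉ = 12.
Baby steps 50^j mod 139 (j:value) for j=0..11: 0:1, 1:50, 2:137, 3:39, 4:4, 5:61, 6:131, 7:17, 8:16, 9:105, 10:107, 11:68.
Giant-step multiplier: 50^(-12) ≡ 50^(138-12) = 50^126 ≡ 63 (mod 139).
Giant steps γ_i = 43·63^i mod 139: γ_0=43, γ_1=68 (in table at j=11).
x = i·n + j = 1·12 + 11 = 23.
Check: 50^23 ≡ 43 (mod 139).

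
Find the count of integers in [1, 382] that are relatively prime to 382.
190

382 = 2 × 191
φ(n) = n × ∏(1 - 1/p) for each prime p dividing n
φ(382) = 382 × (1 - 1/2) × (1 - 1/191) = 190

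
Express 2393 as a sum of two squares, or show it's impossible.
32² + 37² (a=32, b=37)

Factorization: 2393 = 2393
By Fermat: n is sum of two squares iff every prime p ≡ 3 (mod 4) appears to even power.
All primes ≡ 3 (mod 4) appear to even power.
Search a = 0, 1, 2, … for 2393 - a² a perfect square: first hit at a = 32: 2393 - 1024 = 1369 = 37².
2393 = 32² + 37² = 1024 + 1369 ✓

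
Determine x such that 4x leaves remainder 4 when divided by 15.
x ≡ 1 (mod 15)

gcd(4, 15) = 1, which divides 4, so solutions exist.
Find 4^(-1) mod 15 by the extended Euclidean algorithm:
15 = 3 × 4 + 3  ⟹  3 = (1)·15 + (-3)·4
4 = 1 × 3 + 1  ⟹  1 = (-1)·15 + (4)·4
So (4)·4 ≡ 1 (mod 15), i.e. 4^(-1) ≡ 4 (mod 15).
x ≡ 4 × 4 = 16 ≡ 1 (mod 15).
Check: 4 × 1 = 4 ≡ 4 (mod 15).
Unique solution: x ≡ 1 (mod 15)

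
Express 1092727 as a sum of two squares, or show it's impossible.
Not possible

Factorization: 1092727 = 103^3
By Fermat: n is sum of two squares iff every prime p ≡ 3 (mod 4) appears to even power.
Prime(s) ≡ 3 (mod 4) with odd exponent: [(103, 3)]
Therefore 1092727 cannot be expressed as a² + b².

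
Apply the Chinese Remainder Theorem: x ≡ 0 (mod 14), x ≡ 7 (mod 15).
112

Using Chinese Remainder Theorem:
M = 14 × 15 = 210
M1 = 15, M2 = 14
y1 = 15^(-1) mod 14 = 1
y2 = 14^(-1) mod 15 = 14
x = (0×15×1 + 7×14×14) mod 210 = 112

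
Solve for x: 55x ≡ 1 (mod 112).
55

gcd(55, 112) = 1, so the inverse exists.
Extended Euclidean algorithm on (112, 55):
112 = 2 × 55 + 2  ⟹  2 = (1)·112 + (-2)·55
55 = 27 × 2 + 1  ⟹  1 = (-27)·112 + (55)·55
So (55)·55 ≡ 1 (mod 112), i.e. 55^(-1) ≡ 55 (mod 112).
Check: 55 × 55 = 3025 ≡ 1 (mod 112)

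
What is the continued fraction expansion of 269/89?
[3; 44, 2]

Euclidean algorithm steps:
269 = 3 × 89 + 2
89 = 44 × 2 + 1
2 = 2 × 1 + 0
Continued fraction: [3; 44, 2]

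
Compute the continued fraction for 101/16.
[6; 3, 5]

Euclidean algorithm steps:
101 = 6 × 16 + 5
16 = 3 × 5 + 1
5 = 5 × 1 + 0
Continued fraction: [6; 3, 5]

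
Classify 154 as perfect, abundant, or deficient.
deficient

Proper divisors of 154: sum = 1 + 2 + 7 + 11 + 14 + 22 + 77 = 134
Since 134 < 154, 154 is deficient.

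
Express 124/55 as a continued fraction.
[2; 3, 1, 13]

Euclidean algorithm steps:
124 = 2 × 55 + 14
55 = 3 × 14 + 13
14 = 1 × 13 + 1
13 = 13 × 1 + 0
Continued fraction: [2; 3, 1, 13]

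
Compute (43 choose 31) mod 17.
0

Using Lucas' theorem:
Write n=43 and k=31 in base 17:
n in base 17: [2, 9]
k in base 17: [1, 14]
C(43,31) mod 17 = ∏ C(n_i, k_i) mod 17
Digit binomials (mod 17): C(2,1) = 2; C(9,14) = 0 (k_i > n_i)
Product: 2 × 0 = 0 ≡ 0 (mod 17)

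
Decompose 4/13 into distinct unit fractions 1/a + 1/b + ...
1/4 + 1/18 + 1/468

Greedy algorithm:
4/13: ceiling(13/4) = 4, use 1/4
3/52: ceiling(52/3) = 18, use 1/18
1/468: ceiling(468/1) = 468, use 1/468
Result: 4/13 = 1/4 + 1/18 + 1/468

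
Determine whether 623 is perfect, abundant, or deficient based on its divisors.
deficient

Proper divisors of 623: sum = 1 + 7 + 89 = 97
Since 97 < 623, 623 is deficient.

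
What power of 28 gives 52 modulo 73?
3

Baby-step giant-step with step n = ⌈√73⌉ = 9.
Baby steps 28^j mod 73 (j:value) for j=0..8: 0:1, 1:28, 2:54, 3:52, 4:69, 5:34, 6:3, 7:11, 8:16.
h = 52 is already in the table at j=3, so x = 3.
Check: 28^3 ≡ 52 (mod 73).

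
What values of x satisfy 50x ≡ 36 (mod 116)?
x ≡ 10 (mod 58)

gcd(50, 116) = 2, which divides 36, so solutions exist.
Divide through by 2: 25x ≡ 18 (mod 58).
Find 25^(-1) mod 58 by the extended Euclidean algorithm:
58 = 2 × 25 + 8  ⟹  8 = (1)·58 + (-2)·25
25 = 3 × 8 + 1  ⟹  1 = (-3)·58 + (7)·25
So (7)·25 ≡ 1 (mod 58), i.e. 25^(-1) ≡ 7 (mod 58).
x ≡ 7 × 18 = 126 ≡ 10 (mod 58).
Check: 50 × 10 = 500 ≡ 36 (mod 116).
x ≡ 10 (mod 58), giving 2 solutions mod 116.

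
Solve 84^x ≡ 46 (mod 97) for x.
87

Baby-step giant-step with step n = ⌈√97⌉ = 10.
Baby steps 84^j mod 97 (j:value) for j=0..9: 0:1, 1:84, 2:72, 3:34, 4:43, 5:23, 6:89, 7:7, 8:6, 9:19.
Giant-step multiplier: 84^(-10) ≡ 84^(96-10) = 84^86 ≡ 86 (mod 97).
Giant steps γ_i = 46·86^i mod 97: γ_0=46, γ_1=76, γ_2=37, γ_3=78, γ_4=15, γ_5=29, γ_6=69, γ_7=17, γ_8=7 (in table at j=7).
x = i·n + j = 8·10 + 7 = 87.
Check: 84^87 ≡ 46 (mod 97).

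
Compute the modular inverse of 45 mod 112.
5

gcd(45, 112) = 1, so the inverse exists.
Extended Euclidean algorithm on (112, 45):
112 = 2 × 45 + 22  ⟹  22 = (1)·112 + (-2)·45
45 = 2 × 22 + 1  ⟹  1 = (-2)·112 + (5)·45
So (5)·45 ≡ 1 (mod 112), i.e. 45^(-1) ≡ 5 (mod 112).
Check: 45 × 5 = 225 ≡ 1 (mod 112)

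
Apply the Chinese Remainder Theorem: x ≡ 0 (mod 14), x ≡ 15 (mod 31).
294

Using Chinese Remainder Theorem:
M = 14 × 31 = 434
M1 = 31, M2 = 14
y1 = 31^(-1) mod 14 = 5
y2 = 14^(-1) mod 31 = 20
x = (0×31×5 + 15×14×20) mod 434 = 294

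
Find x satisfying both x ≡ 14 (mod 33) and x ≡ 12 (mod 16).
476

Using Chinese Remainder Theorem:
M = 33 × 16 = 528
M1 = 16, M2 = 33
y1 = 16^(-1) mod 33 = 31
y2 = 33^(-1) mod 16 = 1
x = (14×16×31 + 12×33×1) mod 528 = 476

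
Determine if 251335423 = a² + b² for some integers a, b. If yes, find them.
Not possible

Factorization: 251335423 = 73 × 151^3
By Fermat: n is sum of two squares iff every prime p ≡ 3 (mod 4) appears to even power.
Prime(s) ≡ 3 (mod 4) with odd exponent: [(151, 3)]
Therefore 251335423 cannot be expressed as a² + b².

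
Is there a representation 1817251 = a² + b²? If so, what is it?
Not possible

Factorization: 1817251 = 31^3 × 61
By Fermat: n is sum of two squares iff every prime p ≡ 3 (mod 4) appears to even power.
Prime(s) ≡ 3 (mod 4) with odd exponent: [(31, 3)]
Therefore 1817251 cannot be expressed as a² + b².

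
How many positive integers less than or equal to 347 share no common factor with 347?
346

347 = 347
φ(n) = n × ∏(1 - 1/p) for each prime p dividing n
φ(347) = 347 × (1 - 1/347) = 346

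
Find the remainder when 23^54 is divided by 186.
97

Repeated squaring. Binary of 54 = 110110.
23^1 ≡ 23 (mod 186); 23^2 ≡ 157 (mod 186); 23^4 ≡ 97 (mod 186); 23^8 ≡ 109 (mod 186); 23^16 ≡ 163 (mod 186); 23^32 ≡ 157 (mod 186)
23^54 = 23^2 × 23^4 × 23^16 × 23^32 ≡ 97 (mod 186)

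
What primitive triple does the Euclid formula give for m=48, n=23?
(1775, 2208, 2833)

Euclid's formula: a = m² - n², b = 2mn, c = m² + n²
m = 48, n = 23
a = 48² - 23² = 2304 - 529 = 1775
b = 2 × 48 × 23 = 2208
c = 48² + 23² = 2304 + 529 = 2833
Verification: 1775² + 2208² = 3150625 + 4875264 = 8025889 = 2833² ✓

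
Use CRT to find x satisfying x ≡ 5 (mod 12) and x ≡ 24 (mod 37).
209

Using Chinese Remainder Theorem:
M = 12 × 37 = 444
M1 = 37, M2 = 12
y1 = 37^(-1) mod 12 = 1
y2 = 12^(-1) mod 37 = 34
x = (5×37×1 + 24×12×34) mod 444 = 209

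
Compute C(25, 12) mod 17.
0

Using Lucas' theorem:
Write n=25 and k=12 in base 17:
n in base 17: [1, 8]
k in base 17: [0, 12]
C(25,12) mod 17 = ∏ C(n_i, k_i) mod 17
Digit binomials (mod 17): C(1,0) = 1; C(8,12) = 0 (k_i > n_i)
Product: 1 × 0 = 0 ≡ 0 (mod 17)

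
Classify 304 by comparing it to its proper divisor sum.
abundant

Proper divisors of 304: sum = 1 + 2 + 4 + 8 + 16 + 19 + 38 + 76 + 152 = 316
Since 316 > 304, 304 is abundant.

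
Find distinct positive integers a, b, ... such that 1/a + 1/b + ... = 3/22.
1/8 + 1/88

Greedy algorithm:
3/22: ceiling(22/3) = 8, use 1/8
1/88: ceiling(88/1) = 88, use 1/88
Result: 3/22 = 1/8 + 1/88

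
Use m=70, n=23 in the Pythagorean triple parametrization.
(4371, 3220, 5429)

Euclid's formula: a = m² - n², b = 2mn, c = m² + n²
m = 70, n = 23
a = 70² - 23² = 4900 - 529 = 4371
b = 2 × 70 × 23 = 3220
c = 70² + 23² = 4900 + 529 = 5429
Verification: 4371² + 3220² = 19105641 + 10368400 = 29474041 = 5429² ✓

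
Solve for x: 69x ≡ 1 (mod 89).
40

gcd(69, 89) = 1, so the inverse exists.
Extended Euclidean algorithm on (89, 69):
89 = 1 × 69 + 20  ⟹  20 = (1)·89 + (-1)·69
69 = 3 × 20 + 9  ⟹  9 = (-3)·89 + (4)·69
20 = 2 × 9 + 2  ⟹  2 = (7)·89 + (-9)·69
9 = 4 × 2 + 1  ⟹  1 = (-31)·89 + (40)·69
So (40)·69 ≡ 1 (mod 89), i.e. 69^(-1) ≡ 40 (mod 89).
Check: 69 × 40 = 2760 ≡ 1 (mod 89)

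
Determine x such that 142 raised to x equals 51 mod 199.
80

Baby-step giant-step with step n = ⌈√199⌉ = 15.
Baby steps 142^j mod 199 (j:value) for j=0..14: 0:1, 1:142, 2:65, 3:76, 4:46, 5:164, 6:5, 7:113, 8:126, 9:181, 10:31, 11:24, 12:25, 13:167, 14:33.
Giant-step multiplier: 142^(-15) ≡ 142^(198-15) = 142^183 ≡ 42 (mod 199).
Giant steps γ_i = 51·42^i mod 199: γ_0=51, γ_1=152, γ_2=16, γ_3=75, γ_4=165, γ_5=164 (in table at j=5).
x = i·n + j = 5·15 + 5 = 80.
Check: 142^80 ≡ 51 (mod 199).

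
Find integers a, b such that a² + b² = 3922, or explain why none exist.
21² + 59² (a=21, b=59)

Factorization: 3922 = 2 × 37 × 53
By Fermat: n is sum of two squares iff every prime p ≡ 3 (mod 4) appears to even power.
All primes ≡ 3 (mod 4) appear to even power.
Search a = 0, 1, 2, … for 3922 - a² a perfect square: first hit at a = 21: 3922 - 441 = 3481 = 59².
3922 = 21² + 59² = 441 + 3481 ✓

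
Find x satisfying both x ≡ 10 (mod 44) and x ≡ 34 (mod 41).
362

Using Chinese Remainder Theorem:
M = 44 × 41 = 1804
M1 = 41, M2 = 44
y1 = 41^(-1) mod 44 = 29
y2 = 44^(-1) mod 41 = 14
x = (10×41×29 + 34×44×14) mod 1804 = 362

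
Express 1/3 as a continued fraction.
[0; 3]

Euclidean algorithm steps:
1 = 0 × 3 + 1
3 = 3 × 1 + 0
Continued fraction: [0; 3]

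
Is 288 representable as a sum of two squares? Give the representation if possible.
12² + 12² (a=12, b=12)

Factorization: 288 = 2^5 × 3^2
By Fermat: n is sum of two squares iff every prime p ≡ 3 (mod 4) appears to even power.
All primes ≡ 3 (mod 4) appear to even power.
Search a = 0, 1, 2, … for 288 - a² a perfect square: first hit at a = 12: 288 - 144 = 144 = 12².
288 = 12² + 12² = 144 + 144 ✓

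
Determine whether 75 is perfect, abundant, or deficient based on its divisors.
deficient

Proper divisors of 75: sum = 1 + 3 + 5 + 15 + 25 = 49
Since 49 < 75, 75 is deficient.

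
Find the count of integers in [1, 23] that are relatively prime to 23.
22

23 = 23
φ(n) = n × ∏(1 - 1/p) for each prime p dividing n
φ(23) = 23 × (1 - 1/23) = 22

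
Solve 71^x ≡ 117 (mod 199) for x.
48

Baby-step giant-step with step n = ⌈√199⌉ = 15.
Baby steps 71^j mod 199 (j:value) for j=0..14: 0:1, 1:71, 2:66, 3:109, 4:177, 5:30, 6:140, 7:189, 8:86, 9:136, 10:104, 11:21, 12:98, 13:192, 14:100.
Giant-step multiplier: 71^(-15) ≡ 71^(198-15) = 71^183 ≡ 171 (mod 199).
Giant steps γ_i = 117·171^i mod 199: γ_0=117, γ_1=107, γ_2=188, γ_3=109 (in table at j=3).
x = i·n + j = 3·15 + 3 = 48.
Check: 71^48 ≡ 117 (mod 199).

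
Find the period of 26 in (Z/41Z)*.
40

41 is prime, so ord(26) divides φ(41) = 40.
Divisors of 40: 1, 2, 4, 5, 8, 10, 20, 40.
Repeated squaring: 26^1 ≡ 26, 26^2 ≡ 20, 26^4 ≡ 31, 26^8 ≡ 18, 26^16 ≡ 37, 26^32 ≡ 16 (mod 41).
Test 26^d mod 41 for each divisor d in increasing order:
26^1 ≡ 26
26^2 ≡ 20
26^4 ≡ 31
26^5 = 26^4·26^1 ≡ 27
26^8 ≡ 18
26^10 = 26^8·26^2 ≡ 32
26^20 = 26^16·26^4 ≡ 40
26^40 = 26^32·26^8 ≡ 1  ← first divisor giving 1
The order is 40.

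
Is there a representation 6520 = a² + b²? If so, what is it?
Not possible

Factorization: 6520 = 2^3 × 5 × 163
By Fermat: n is sum of two squares iff every prime p ≡ 3 (mod 4) appears to even power.
Prime(s) ≡ 3 (mod 4) with odd exponent: [(163, 1)]
Therefore 6520 cannot be expressed as a² + b².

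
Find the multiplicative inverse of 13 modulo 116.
9

gcd(13, 116) = 1, so the inverse exists.
Extended Euclidean algorithm on (116, 13):
116 = 8 × 13 + 12  ⟹  12 = (1)·116 + (-8)·13
13 = 1 × 12 + 1  ⟹  1 = (-1)·116 + (9)·13
So (9)·13 ≡ 1 (mod 116), i.e. 13^(-1) ≡ 9 (mod 116).
Check: 13 × 9 = 117 ≡ 1 (mod 116)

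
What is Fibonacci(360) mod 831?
420

Matrix identity: Q^n = [[F_(n+1), F_n], [F_n, F_(n-1)]] with Q = [[1,1],[1,0]].
n = 360 = 101101000₂. Square-and-multiply, entries mod 831:
Q^1 = [[1,1],[1,0]]
Q^2 = (Q^1)² = [[2,1],[1,1]]
Q^5 = (Q^2)²·Q = [[8,5],[5,3]]
Q^11 = (Q^5)²·Q = [[144,89],[89,55]]
Q^22 = (Q^11)² = [[403,260],[260,143]]
Q^45 = (Q^22)²·Q = [[512,653],[653,690]]
Q^90 = (Q^45)² = [[485,442],[442,43]]
Q^180 = (Q^90)² = [[131,696],[696,266]]
Q^360 = (Q^180)² = [[484,420],[420,64]]
F_360 mod 831 = Q^360[0][1] = 420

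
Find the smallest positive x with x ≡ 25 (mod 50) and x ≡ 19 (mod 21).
775

Using Chinese Remainder Theorem:
M = 50 × 21 = 1050
M1 = 21, M2 = 50
y1 = 21^(-1) mod 50 = 31
y2 = 50^(-1) mod 21 = 8
x = (25×21×31 + 19×50×8) mod 1050 = 775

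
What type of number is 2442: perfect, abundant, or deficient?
abundant

Proper divisors of 2442: sum = 1 + 2 + 3 + 6 + 11 + 22 + 33 + 37 + 66 + 74 + 111 + 222 + 407 + 814 + 1221 = 3030
Since 3030 > 2442, 2442 is abundant.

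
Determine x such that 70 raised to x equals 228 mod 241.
223

Baby-step giant-step with step n = ⌈√241⌉ = 16.
Baby steps 70^j mod 241 (j:value) for j=0..15: 0:1, 1:70, 2:80, 3:57, 4:134, 5:222, 6:116, 7:167, 8:122, 9:105, 10:120, 11:206, 12:201, 13:92, 14:174, 15:130.
Giant-step multiplier: 70^(-16) ≡ 70^(240-16) = 70^224 ≡ 54 (mod 241).
Giant steps γ_i = 228·54^i mod 241: γ_0=228, γ_1=21, γ_2=170, γ_3=22, γ_4=224, γ_5=46, γ_6=74, γ_7=140, γ_8=89, γ_9=227, γ_10=208, γ_11=146, γ_12=172, γ_13=130 (in table at j=15).
x = i·n + j = 13·16 + 15 = 223.
Check: 70^223 ≡ 228 (mod 241).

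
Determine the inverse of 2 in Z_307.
154

gcd(2, 307) = 1, so the inverse exists.
Extended Euclidean algorithm on (307, 2):
307 = 153 × 2 + 1  ⟹  1 = (1)·307 + (-153)·2
So (-153)·2 ≡ 1 (mod 307), i.e. 2^(-1) ≡ -153 ≡ 154 (mod 307).
Check: 2 × 154 = 308 ≡ 1 (mod 307)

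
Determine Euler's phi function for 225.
120

225 = 3^2 × 5^2
φ(n) = n × ∏(1 - 1/p) for each prime p dividing n
φ(225) = 225 × (1 - 1/3) × (1 - 1/5) = 120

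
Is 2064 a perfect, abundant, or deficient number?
abundant

Proper divisors of 2064: sum = 1 + 2 + 3 + 4 + 6 + 8 + 12 + 16 + ... + 344 + 516 + 688 + 1032 (19 divisors) = 3392
Since 3392 > 2064, 2064 is abundant.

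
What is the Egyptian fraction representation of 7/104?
1/15 + 1/1560

Greedy algorithm:
7/104: ceiling(104/7) = 15, use 1/15
1/1560: ceiling(1560/1) = 1560, use 1/1560
Result: 7/104 = 1/15 + 1/1560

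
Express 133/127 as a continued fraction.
[1; 21, 6]

Euclidean algorithm steps:
133 = 1 × 127 + 6
127 = 21 × 6 + 1
6 = 6 × 1 + 0
Continued fraction: [1; 21, 6]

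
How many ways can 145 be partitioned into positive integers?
24908858009

p(n) counts ways to write n as a sum of positive integers (order ignored).
Euler's pentagonal recurrence: p(k) = p(k-1) + p(k-2) - p(k-5) - p(k-7) + p(k-12) + p(k-15) - ... (offsets j(3j∓1)/2, signs ++--, p(0)=1, p(<0)=0).
DP table for k = 0..144: p(0)=1, p(1)=1, p(2)=2, p(3)=3, p(4)=5, p(5)=7, p(6)=11, p(7)=15, p(8)=22, p(9)=30, p(10)=42, p(11)=56, p(12)=77, p(13)=101, p(14)=135, p(15)=176, p(16)=231, p(17)=297, p(18)=385, p(19)=490, p(20)=627, p(21)=792, p(22)=1002, p(23)=1255, p(24)=1575, p(25)=1958, p(26)=2436, p(27)=3010, p(28)=3718, p(29)=4565, p(30)=5604, p(31)=6842, p(32)=8349, p(33)=10143, p(34)=12310, p(35)=14883, p(36)=17977, p(37)=21637, p(38)=26015, p(39)=31185, p(40)=37338, p(41)=44583, p(42)=53174, p(43)=63261, p(44)=75175, p(45)=89134, p(46)=105558, p(47)=124754, p(48)=147273, p(49)=173525, p(50)=204226, p(51)=239943, p(52)=281589, p(53)=329931, p(54)=386155, p(55)=451276, p(56)=526823, p(57)=614154, p(58)=715220, p(59)=831820, p(60)=966467, p(61)=1121505, p(62)=1300156, p(63)=1505499, p(64)=1741630, p(65)=2012558, p(66)=2323520, p(67)=2679689, p(68)=3087735, p(69)=3554345, p(70)=4087968, p(71)=4697205, p(72)=5392783, p(73)=6185689, p(74)=7089500, p(75)=8118264, p(76)=9289091, p(77)=10619863, p(78)=12132164, p(79)=13848650, p(80)=15796476, p(81)=18004327, p(82)=20506255, p(83)=23338469, p(84)=26543660, p(85)=30167357, p(86)=34262962, p(87)=38887673, p(88)=44108109, p(89)=49995925, p(90)=56634173, p(91)=64112359, p(92)=72533807, p(93)=82010177, p(94)=92669720, p(95)=104651419, p(96)=118114304, p(97)=133230930, p(98)=150198136, p(99)=169229875, p(100)=190569292, p(101)=214481126, p(102)=241265379, p(103)=271248950, p(104)=304801365, p(105)=342325709, p(106)=384276336, p(107)=431149389, p(108)=483502844, p(109)=541946240, p(110)=607163746, p(111)=679903203, p(112)=761002156, p(113)=851376628, p(114)=952050665, p(115)=1064144451, p(116)=1188908248, p(117)=1327710076, p(118)=1482074143, p(119)=1653668665, p(120)=1844349560, p(121)=2056148051, p(122)=2291320912, p(123)=2552338241, p(124)=2841940500, p(125)=3163127352, p(126)=3519222692, p(127)=3913864295, p(128)=4351078600, p(129)=4835271870, p(130)=5371315400, p(131)=5964539504, p(132)=6620830889, p(133)=7346629512, p(134)=8149040695, p(135)=9035836076, p(136)=10015581680, p(137)=11097645016, p(138)=12292341831, p(139)=13610949895, p(140)=15065878135, p(141)=16670689208, p(142)=18440293320, p(143)=20390982757, p(144)=22540654445.
Final step: p(145) = p(144) + p(143) - p(140) - p(138) + p(133) + p(130) - p(123) - p(119) + p(110) + p(105) - p(94) - p(88) + p(75) + p(68) - p(53) - p(45) + p(28) + p(19) - p(0)
= 22540654445 + 20390982757 - 15065878135 - 12292341831 + 7346629512 + 5371315400 - 2552338241 - 1653668665 + 607163746 + 342325709 - 92669720 - 44108109 + 8118264 + 3087735 - 329931 - 89134 + 3718 + 490 - 1
= 24908858009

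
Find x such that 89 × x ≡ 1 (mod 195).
149

gcd(89, 195) = 1, so the inverse exists.
Extended Euclidean algorithm on (195, 89):
195 = 2 × 89 + 17  ⟹  17 = (1)·195 + (-2)·89
89 = 5 × 17 + 4  ⟹  4 = (-5)·195 + (11)·89
17 = 4 × 4 + 1  ⟹  1 = (21)·195 + (-46)·89
So (-46)·89 ≡ 1 (mod 195), i.e. 89^(-1) ≡ -46 ≡ 149 (mod 195).
Check: 89 × 149 = 13261 ≡ 1 (mod 195)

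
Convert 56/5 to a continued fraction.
[11; 5]

Euclidean algorithm steps:
56 = 11 × 5 + 1
5 = 5 × 1 + 0
Continued fraction: [11; 5]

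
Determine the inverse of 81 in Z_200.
121

gcd(81, 200) = 1, so the inverse exists.
Extended Euclidean algorithm on (200, 81):
200 = 2 × 81 + 38  ⟹  38 = (1)·200 + (-2)·81
81 = 2 × 38 + 5  ⟹  5 = (-2)·200 + (5)·81
38 = 7 × 5 + 3  ⟹  3 = (15)·200 + (-37)·81
5 = 1 × 3 + 2  ⟹  2 = (-17)·200 + (42)·81
3 = 1 × 2 + 1  ⟹  1 = (32)·200 + (-79)·81
So (-79)·81 ≡ 1 (mod 200), i.e. 81^(-1) ≡ -79 ≡ 121 (mod 200).
Check: 81 × 121 = 9801 ≡ 1 (mod 200)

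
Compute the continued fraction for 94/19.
[4; 1, 18]

Euclidean algorithm steps:
94 = 4 × 19 + 18
19 = 1 × 18 + 1
18 = 18 × 1 + 0
Continued fraction: [4; 1, 18]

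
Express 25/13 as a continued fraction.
[1; 1, 12]

Euclidean algorithm steps:
25 = 1 × 13 + 12
13 = 1 × 12 + 1
12 = 12 × 1 + 0
Continued fraction: [1; 1, 12]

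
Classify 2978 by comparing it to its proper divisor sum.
deficient

Proper divisors of 2978: sum = 1 + 2 + 1489 = 1492
Since 1492 < 2978, 2978 is deficient.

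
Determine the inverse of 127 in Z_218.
103

gcd(127, 218) = 1, so the inverse exists.
Extended Euclidean algorithm on (218, 127):
218 = 1 × 127 + 91  ⟹  91 = (1)·218 + (-1)·127
127 = 1 × 91 + 36  ⟹  36 = (-1)·218 + (2)·127
91 = 2 × 36 + 19  ⟹  19 = (3)·218 + (-5)·127
36 = 1 × 19 + 17  ⟹  17 = (-4)·218 + (7)·127
19 = 1 × 17 + 2  ⟹  2 = (7)·218 + (-12)·127
17 = 8 × 2 + 1  ⟹  1 = (-60)·218 + (103)·127
So (103)·127 ≡ 1 (mod 218), i.e. 127^(-1) ≡ 103 (mod 218).
Check: 127 × 103 = 13081 ≡ 1 (mod 218)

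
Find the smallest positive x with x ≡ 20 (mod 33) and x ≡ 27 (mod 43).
1274

Using Chinese Remainder Theorem:
M = 33 × 43 = 1419
M1 = 43, M2 = 33
y1 = 43^(-1) mod 33 = 10
y2 = 33^(-1) mod 43 = 30
x = (20×43×10 + 27×33×30) mod 1419 = 1274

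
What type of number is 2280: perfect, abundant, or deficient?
abundant

Proper divisors of 2280: sum = 1 + 2 + 3 + 4 + 5 + 6 + 8 + 10 + ... + 456 + 570 + 760 + 1140 (31 divisors) = 4920
Since 4920 > 2280, 2280 is abundant.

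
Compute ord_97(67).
32

97 is prime, so ord(67) divides φ(97) = 96.
Divisors of 96: 1, 2, 3, 4, 6, 8, 12, 16, 24, 32, 48, 96.
Repeated squaring: 67^1 ≡ 67, 67^2 ≡ 27, 67^4 ≡ 50, 67^8 ≡ 75, 67^16 ≡ 96, 67^32 ≡ 1, 67^64 ≡ 1 (mod 97).
Test 67^d mod 97 for each divisor d in increasing order:
67^1 ≡ 67
67^2 ≡ 27
67^3 = 67^2·67^1 ≡ 63
67^4 ≡ 50
67^6 = 67^4·67^2 ≡ 89
67^8 ≡ 75
67^12 = 67^8·67^4 ≡ 64
67^16 ≡ 96
67^24 = 67^16·67^8 ≡ 22
67^32 ≡ 1  ← first divisor giving 1
The order is 32.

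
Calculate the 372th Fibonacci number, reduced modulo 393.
36

Matrix identity: Q^n = [[F_(n+1), F_n], [F_n, F_(n-1)]] with Q = [[1,1],[1,0]].
n = 372 = 101110100₂. Square-and-multiply, entries mod 393:
Q^1 = [[1,1],[1,0]]
Q^2 = (Q^1)² = [[2,1],[1,1]]
Q^5 = (Q^2)²·Q = [[8,5],[5,3]]
Q^11 = (Q^5)²·Q = [[144,89],[89,55]]
Q^23 = (Q^11)²·Q = [[387,361],[361,26]]
Q^46 = (Q^23)² = [[274,146],[146,128]]
Q^93 = (Q^46)²·Q = [[242,107],[107,135]]
Q^186 = (Q^93)² = [[59,253],[253,199]]
Q^372 = (Q^186)² = [[287,36],[36,251]]
F_372 mod 393 = Q^372[0][1] = 36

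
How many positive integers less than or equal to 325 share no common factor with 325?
240

325 = 5^2 × 13
φ(n) = n × ∏(1 - 1/p) for each prime p dividing n
φ(325) = 325 × (1 - 1/5) × (1 - 1/13) = 240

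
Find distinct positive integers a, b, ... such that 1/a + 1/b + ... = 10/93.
1/10 + 1/133 + 1/123690

Greedy algorithm:
10/93: ceiling(93/10) = 10, use 1/10
7/930: ceiling(930/7) = 133, use 1/133
1/123690: ceiling(123690/1) = 123690, use 1/123690
Result: 10/93 = 1/10 + 1/133 + 1/123690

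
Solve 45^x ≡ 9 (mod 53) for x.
46

Baby-step giant-step with step n = ⌈√53⌉ = 8.
Baby steps 45^j mod 53 (j:value) for j=0..7: 0:1, 1:45, 2:11, 3:18, 4:15, 5:39, 6:6, 7:5.
Giant-step multiplier: 45^(-8) ≡ 45^(52-8) = 45^44 ≡ 49 (mod 53).
Giant steps γ_i = 9·49^i mod 53: γ_0=9, γ_1=17, γ_2=38, γ_3=7, γ_4=25, γ_5=6 (in table at j=6).
x = i·n + j = 5·8 + 6 = 46.
Check: 45^46 ≡ 9 (mod 53).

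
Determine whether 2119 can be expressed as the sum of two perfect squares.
Not possible

Factorization: 2119 = 13 × 163
By Fermat: n is sum of two squares iff every prime p ≡ 3 (mod 4) appears to even power.
Prime(s) ≡ 3 (mod 4) with odd exponent: [(163, 1)]
Therefore 2119 cannot be expressed as a² + b².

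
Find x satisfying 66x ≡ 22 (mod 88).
x ≡ 3 (mod 4)

gcd(66, 88) = 22, which divides 22, so solutions exist.
Divide through by 22: 3x ≡ 1 (mod 4).
Find 3^(-1) mod 4 by the extended Euclidean algorithm:
4 = 1 × 3 + 1  ⟹  1 = (1)·4 + (-1)·3
So (-1)·3 ≡ 1 (mod 4), i.e. 3^(-1) ≡ -1 ≡ 3 (mod 4).
x ≡ 3 × 1 = 3 ≡ 3 (mod 4).
Check: 66 × 3 = 198 ≡ 22 (mod 88).
x ≡ 3 (mod 4), giving 22 solutions mod 88.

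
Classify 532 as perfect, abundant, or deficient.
abundant

Proper divisors of 532: sum = 1 + 2 + 4 + 7 + 14 + 19 + 28 + 38 + 76 + 133 + 266 = 588
Since 588 > 532, 532 is abundant.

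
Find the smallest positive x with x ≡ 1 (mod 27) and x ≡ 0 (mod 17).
136

Using Chinese Remainder Theorem:
M = 27 × 17 = 459
M1 = 17, M2 = 27
y1 = 17^(-1) mod 27 = 8
y2 = 27^(-1) mod 17 = 12
x = (1×17×8 + 0×27×12) mod 459 = 136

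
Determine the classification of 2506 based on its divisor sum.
deficient

Proper divisors of 2506: sum = 1 + 2 + 7 + 14 + 179 + 358 + 1253 = 1814
Since 1814 < 2506, 2506 is deficient.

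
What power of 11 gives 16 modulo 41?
8

Baby-step giant-step with step n = ⌈√41⌉ = 7.
Baby steps 11^j mod 41 (j:value) for j=0..6: 0:1, 1:11, 2:39, 3:19, 4:4, 5:3, 6:33.
Giant-step multiplier: 11^(-7) ≡ 11^(40-7) = 11^33 ≡ 34 (mod 41).
Giant steps γ_i = 16·34^i mod 41: γ_0=16, γ_1=11 (in table at j=1).
x = i·n + j = 1·7 + 1 = 8.
Check: 11^8 ≡ 16 (mod 41).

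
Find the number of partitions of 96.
118114304

p(n) counts ways to write n as a sum of positive integers (order ignored).
Euler's pentagonal recurrence: p(k) = p(k-1) + p(k-2) - p(k-5) - p(k-7) + p(k-12) + p(k-15) - ... (offsets j(3j∓1)/2, signs ++--, p(0)=1, p(<0)=0).
DP table for k = 0..95: p(0)=1, p(1)=1, p(2)=2, p(3)=3, p(4)=5, p(5)=7, p(6)=11, p(7)=15, p(8)=22, p(9)=30, p(10)=42, p(11)=56, p(12)=77, p(13)=101, p(14)=135, p(15)=176, p(16)=231, p(17)=297, p(18)=385, p(19)=490, p(20)=627, p(21)=792, p(22)=1002, p(23)=1255, p(24)=1575, p(25)=1958, p(26)=2436, p(27)=3010, p(28)=3718, p(29)=4565, p(30)=5604, p(31)=6842, p(32)=8349, p(33)=10143, p(34)=12310, p(35)=14883, p(36)=17977, p(37)=21637, p(38)=26015, p(39)=31185, p(40)=37338, p(41)=44583, p(42)=53174, p(43)=63261, p(44)=75175, p(45)=89134, p(46)=105558, p(47)=124754, p(48)=147273, p(49)=173525, p(50)=204226, p(51)=239943, p(52)=281589, p(53)=329931, p(54)=386155, p(55)=451276, p(56)=526823, p(57)=614154, p(58)=715220, p(59)=831820, p(60)=966467, p(61)=1121505, p(62)=1300156, p(63)=1505499, p(64)=1741630, p(65)=2012558, p(66)=2323520, p(67)=2679689, p(68)=3087735, p(69)=3554345, p(70)=4087968, p(71)=4697205, p(72)=5392783, p(73)=6185689, p(74)=7089500, p(75)=8118264, p(76)=9289091, p(77)=10619863, p(78)=12132164, p(79)=13848650, p(80)=15796476, p(81)=18004327, p(82)=20506255, p(83)=23338469, p(84)=26543660, p(85)=30167357, p(86)=34262962, p(87)=38887673, p(88)=44108109, p(89)=49995925, p(90)=56634173, p(91)=64112359, p(92)=72533807, p(93)=82010177, p(94)=92669720, p(95)=104651419.
Final step: p(96) = p(95) + p(94) - p(91) - p(89) + p(84) + p(81) - p(74) - p(70) + p(61) + p(56) - p(45) - p(39) + p(26) + p(19) - p(4)
= 104651419 + 92669720 - 64112359 - 49995925 + 26543660 + 18004327 - 7089500 - 4087968 + 1121505 + 526823 - 89134 - 31185 + 2436 + 490 - 5
= 118114304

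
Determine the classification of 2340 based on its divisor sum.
abundant

Proper divisors of 2340: sum = 1 + 2 + 3 + 4 + 5 + 6 + 9 + 10 + ... + 468 + 585 + 780 + 1170 (35 divisors) = 5304
Since 5304 > 2340, 2340 is abundant.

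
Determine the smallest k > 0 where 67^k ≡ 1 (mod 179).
89

179 is prime, so ord(67) divides φ(179) = 178.
Divisors of 178: 1, 2, 89, 178.
Repeated squaring: 67^1 ≡ 67, 67^2 ≡ 14, 67^4 ≡ 17, 67^8 ≡ 110, 67^16 ≡ 107, 67^32 ≡ 172, 67^64 ≡ 49, 67^128 ≡ 74 (mod 179).
Test 67^d mod 179 for each divisor d in increasing order:
67^1 ≡ 67
67^2 ≡ 14
67^89 = 67^64·67^16·67^8·67^1 ≡ 1  ← first divisor giving 1
The order is 89.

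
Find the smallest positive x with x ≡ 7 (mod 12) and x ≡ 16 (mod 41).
139

Using Chinese Remainder Theorem:
M = 12 × 41 = 492
M1 = 41, M2 = 12
y1 = 41^(-1) mod 12 = 5
y2 = 12^(-1) mod 41 = 24
x = (7×41×5 + 16×12×24) mod 492 = 139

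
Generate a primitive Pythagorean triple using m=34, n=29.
(315, 1972, 1997)

Euclid's formula: a = m² - n², b = 2mn, c = m² + n²
m = 34, n = 29
a = 34² - 29² = 1156 - 841 = 315
b = 2 × 34 × 29 = 1972
c = 34² + 29² = 1156 + 841 = 1997
Verification: 315² + 1972² = 99225 + 3888784 = 3988009 = 1997² ✓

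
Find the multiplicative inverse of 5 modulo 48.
29

gcd(5, 48) = 1, so the inverse exists.
Extended Euclidean algorithm on (48, 5):
48 = 9 × 5 + 3  ⟹  3 = (1)·48 + (-9)·5
5 = 1 × 3 + 2  ⟹  2 = (-1)·48 + (10)·5
3 = 1 × 2 + 1  ⟹  1 = (2)·48 + (-19)·5
So (-19)·5 ≡ 1 (mod 48), i.e. 5^(-1) ≡ -19 ≡ 29 (mod 48).
Check: 5 × 29 = 145 ≡ 1 (mod 48)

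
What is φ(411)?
272

411 = 3 × 137
φ(n) = n × ∏(1 - 1/p) for each prime p dividing n
φ(411) = 411 × (1 - 1/3) × (1 - 1/137) = 272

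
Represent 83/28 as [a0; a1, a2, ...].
[2; 1, 27]

Euclidean algorithm steps:
83 = 2 × 28 + 27
28 = 1 × 27 + 1
27 = 27 × 1 + 0
Continued fraction: [2; 1, 27]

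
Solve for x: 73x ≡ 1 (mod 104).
57

gcd(73, 104) = 1, so the inverse exists.
Extended Euclidean algorithm on (104, 73):
104 = 1 × 73 + 31  ⟹  31 = (1)·104 + (-1)·73
73 = 2 × 31 + 11  ⟹  11 = (-2)·104 + (3)·73
31 = 2 × 11 + 9  ⟹  9 = (5)·104 + (-7)·73
11 = 1 × 9 + 2  ⟹  2 = (-7)·104 + (10)·73
9 = 4 × 2 + 1  ⟹  1 = (33)·104 + (-47)·73
So (-47)·73 ≡ 1 (mod 104), i.e. 73^(-1) ≡ -47 ≡ 57 (mod 104).
Check: 73 × 57 = 4161 ≡ 1 (mod 104)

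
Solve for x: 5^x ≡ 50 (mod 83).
81

Baby-step giant-step with step n = ⌈√83⌉ = 10.
Baby steps 5^j mod 83 (j:value) for j=0..9: 0:1, 1:5, 2:25, 3:42, 4:44, 5:54, 6:21, 7:22, 8:27, 9:52.
Giant-step multiplier: 5^(-10) ≡ 5^(82-10) = 5^72 ≡ 68 (mod 83).
Giant steps γ_i = 50·68^i mod 83: γ_0=50, γ_1=80, γ_2=45, γ_3=72, γ_4=82, γ_5=15, γ_6=24, γ_7=55, γ_8=5 (in table at j=1).
x = i·n + j = 8·10 + 1 = 81.
Check: 5^81 ≡ 50 (mod 83).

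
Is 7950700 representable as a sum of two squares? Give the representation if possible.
Not possible

Factorization: 7950700 = 2^2 × 5^2 × 43^3
By Fermat: n is sum of two squares iff every prime p ≡ 3 (mod 4) appears to even power.
Prime(s) ≡ 3 (mod 4) with odd exponent: [(43, 3)]
Therefore 7950700 cannot be expressed as a² + b².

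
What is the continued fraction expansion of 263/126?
[2; 11, 2, 5]

Euclidean algorithm steps:
263 = 2 × 126 + 11
126 = 11 × 11 + 5
11 = 2 × 5 + 1
5 = 5 × 1 + 0
Continued fraction: [2; 11, 2, 5]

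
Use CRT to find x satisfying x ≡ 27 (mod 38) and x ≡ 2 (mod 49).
1129

Using Chinese Remainder Theorem:
M = 38 × 49 = 1862
M1 = 49, M2 = 38
y1 = 49^(-1) mod 38 = 7
y2 = 38^(-1) mod 49 = 40
x = (27×49×7 + 2×38×40) mod 1862 = 1129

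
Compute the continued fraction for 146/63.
[2; 3, 6, 1, 2]

Euclidean algorithm steps:
146 = 2 × 63 + 20
63 = 3 × 20 + 3
20 = 6 × 3 + 2
3 = 1 × 2 + 1
2 = 2 × 1 + 0
Continued fraction: [2; 3, 6, 1, 2]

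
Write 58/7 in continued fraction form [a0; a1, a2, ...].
[8; 3, 2]

Euclidean algorithm steps:
58 = 8 × 7 + 2
7 = 3 × 2 + 1
2 = 2 × 1 + 0
Continued fraction: [8; 3, 2]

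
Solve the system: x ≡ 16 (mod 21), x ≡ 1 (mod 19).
58

Using Chinese Remainder Theorem:
M = 21 × 19 = 399
M1 = 19, M2 = 21
y1 = 19^(-1) mod 21 = 10
y2 = 21^(-1) mod 19 = 10
x = (16×19×10 + 1×21×10) mod 399 = 58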